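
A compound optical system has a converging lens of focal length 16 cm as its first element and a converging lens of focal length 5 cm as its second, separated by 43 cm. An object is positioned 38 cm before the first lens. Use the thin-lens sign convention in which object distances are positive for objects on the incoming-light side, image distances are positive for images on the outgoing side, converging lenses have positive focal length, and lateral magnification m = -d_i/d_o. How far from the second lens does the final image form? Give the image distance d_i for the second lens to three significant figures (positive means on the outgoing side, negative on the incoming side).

7.41 cm

First lens: d_i1 = 1/(1/16 - 1/38) = 27.636 cm.
That image sits 15.364 cm in front of the second lens, so d_o2 = 15.364 cm.
Second lens: d_i2 = 1/(1/5 - 1/(15.364)) = 7.412 cm.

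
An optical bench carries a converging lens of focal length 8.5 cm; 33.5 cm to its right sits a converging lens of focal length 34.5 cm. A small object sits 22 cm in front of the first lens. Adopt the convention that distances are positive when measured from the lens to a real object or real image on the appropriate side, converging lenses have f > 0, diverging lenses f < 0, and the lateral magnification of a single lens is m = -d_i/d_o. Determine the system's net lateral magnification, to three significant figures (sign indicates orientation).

-1.46

First lens: d_i1 = 1/(1/8.5 - 1/22) = 13.852 cm.
m_1 = -(13.852)/22 = -0.6296.
Object distance for lens 2: d_o2 = 33.5 - 13.852 = 19.648 cm.
Second lens: d_i2 = 1/(1/34.5 - 1/(19.648)) = -45.642 cm.
m_2 = -(-45.642)/(19.648) = 2.3229.
Total m = m_1 x m_2 = (-0.6296)(2.3229) = -1.4626.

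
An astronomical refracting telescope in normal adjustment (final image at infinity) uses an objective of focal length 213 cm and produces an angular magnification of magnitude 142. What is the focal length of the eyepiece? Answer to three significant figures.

|M| = f_obj/f_eye, so f_eye = f_obj/|M| = 213/142.0 = 1.500 cm.

1.50 cm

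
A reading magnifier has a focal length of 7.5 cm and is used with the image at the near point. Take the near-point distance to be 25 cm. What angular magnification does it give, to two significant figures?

4.3

M = 1 + D/f = 1 + 25/7.5 = 4.333.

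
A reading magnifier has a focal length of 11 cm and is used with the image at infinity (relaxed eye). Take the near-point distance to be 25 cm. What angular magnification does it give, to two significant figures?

M = D/f = 25/11 = 2.273.

2.3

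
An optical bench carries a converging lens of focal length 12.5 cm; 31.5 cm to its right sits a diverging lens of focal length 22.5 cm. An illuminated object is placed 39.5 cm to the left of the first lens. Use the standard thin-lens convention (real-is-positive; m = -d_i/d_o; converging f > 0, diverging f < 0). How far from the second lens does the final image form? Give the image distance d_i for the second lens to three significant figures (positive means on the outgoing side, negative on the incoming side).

-8.32 cm

Lens 1: 1/d_i1 = 1/f_1 - 1/d_o1 = 1/12.5 - 1/39.5 = 0.05468 cm^-1, so d_i1 = 18.287 cm.
Object distance for lens 2: d_o2 = 31.5 - 18.287 = 13.213 cm.
Lens 2: 1/d_i2 = 1/f_2 - 1/d_o2 = 1/(-22.5) - 1/(13.213) = -0.12013 cm^-1, so d_i2 = -8.324 cm.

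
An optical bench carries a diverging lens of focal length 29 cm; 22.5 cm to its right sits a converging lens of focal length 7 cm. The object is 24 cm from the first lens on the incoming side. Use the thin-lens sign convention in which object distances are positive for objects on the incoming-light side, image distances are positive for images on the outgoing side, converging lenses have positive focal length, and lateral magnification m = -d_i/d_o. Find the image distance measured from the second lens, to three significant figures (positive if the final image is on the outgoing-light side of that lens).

8.71 cm

Lens 1: 1/d_i1 = 1/f_1 - 1/d_o1 = 1/(-29) - 1/24 = -0.07615 cm^-1, so d_i1 = -13.132 cm.
The intermediate image is virtual, 13.132 cm to the left of lens 1, so d_o2 = L - d_i1 = 22.5 - (-13.132) = 35.632 cm.
Lens 2: 1/d_i2 = 1/f_2 - 1/d_o2 = 1/7 - 1/(35.632) = 0.11479 cm^-1, so d_i2 = 8.711 cm.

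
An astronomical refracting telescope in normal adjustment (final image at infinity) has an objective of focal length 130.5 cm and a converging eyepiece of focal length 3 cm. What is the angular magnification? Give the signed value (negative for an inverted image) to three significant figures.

M = -f_obj/f_eye = -130.5/(3) = -43.500.

-43.5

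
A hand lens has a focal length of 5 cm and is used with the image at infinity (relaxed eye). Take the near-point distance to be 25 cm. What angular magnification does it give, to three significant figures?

5.00

M = D/f = 25/5 = 5.000.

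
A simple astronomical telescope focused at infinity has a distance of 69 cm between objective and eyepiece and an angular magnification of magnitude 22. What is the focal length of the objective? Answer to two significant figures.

In normal adjustment the tube length equals f_obj + f_eye and |M| = f_obj/f_eye.
So f_obj = 22 f_eye and 22 f_eye + f_eye = 69 cm, giving f_eye = 69/23 = 3.000 cm and f_obj = 66.000 cm.

66 cm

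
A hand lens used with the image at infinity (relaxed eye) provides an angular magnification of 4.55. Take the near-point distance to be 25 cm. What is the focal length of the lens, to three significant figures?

5.49 cm

For the image at infinity, M = D/f.
f = D/M = 25/4.55 = 5.495 cm.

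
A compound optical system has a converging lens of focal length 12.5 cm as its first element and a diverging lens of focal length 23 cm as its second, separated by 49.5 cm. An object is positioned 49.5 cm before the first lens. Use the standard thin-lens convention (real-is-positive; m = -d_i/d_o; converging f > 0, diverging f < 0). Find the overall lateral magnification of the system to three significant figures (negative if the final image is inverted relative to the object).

-0.139

First lens: d_i1 = 1/(1/12.5 - 1/49.5) = 16.723 cm.
m_1 = -(16.723)/49.5 = -0.3378.
The intermediate image is 16.723 cm to the right of lens 1, so d_o2 = L - d_i1 = 49.5 - 16.723 = 32.777 cm.
Second lens: d_i2 = 1/(1/(-23) - 1/(32.777)) = -13.516 cm.
m_2 = -(-13.516)/(32.777) = 0.4124.
Overall magnification: m = m_1 m_2 = -0.1393.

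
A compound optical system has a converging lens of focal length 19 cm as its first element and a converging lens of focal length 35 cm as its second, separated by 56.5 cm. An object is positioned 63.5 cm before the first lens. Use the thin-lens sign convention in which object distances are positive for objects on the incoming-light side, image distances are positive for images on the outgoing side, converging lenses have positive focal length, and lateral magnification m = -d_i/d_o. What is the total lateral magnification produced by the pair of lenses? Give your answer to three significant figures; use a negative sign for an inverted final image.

Lens 1: 1/d_i1 = 1/f_1 - 1/d_o1 = 1/19 - 1/63.5 = 0.03688 cm^-1, so d_i1 = 27.112 cm.
m_1 = -(27.112)/63.5 = -0.4270.
That image sits 29.388 cm in front of the second lens, so d_o2 = 29.388 cm.
Lens 2: 1/d_i2 = 1/f_2 - 1/d_o2 = 1/35 - 1/(29.388) = -0.00546 cm^-1, so d_i2 = -183.268 cm.
m_2 = -(-183.268)/(29.388) = 6.2362.
Total m = m_1 x m_2 = (-0.4270)(6.2362) = -2.6627.

-2.66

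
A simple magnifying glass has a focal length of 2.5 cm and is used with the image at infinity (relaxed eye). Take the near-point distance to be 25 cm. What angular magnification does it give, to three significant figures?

M = D/f = 25/2.5 = 10.000.

10.0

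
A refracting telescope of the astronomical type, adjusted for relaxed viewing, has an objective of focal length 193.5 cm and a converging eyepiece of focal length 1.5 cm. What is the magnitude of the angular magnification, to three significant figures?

|M| = f_obj/|f_eye| = 193.5/1.5 = 129.000.

129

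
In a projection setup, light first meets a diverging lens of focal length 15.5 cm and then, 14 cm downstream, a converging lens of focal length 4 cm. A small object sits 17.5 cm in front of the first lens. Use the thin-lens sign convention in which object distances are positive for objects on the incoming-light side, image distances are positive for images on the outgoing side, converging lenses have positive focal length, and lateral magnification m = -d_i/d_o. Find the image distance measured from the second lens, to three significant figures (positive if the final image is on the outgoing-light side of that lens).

First lens: d_i1 = 1/(1/(-15.5) - 1/17.5) = -8.220 cm.
With d_i1 < 0 the first image is virtual and lies on the object side; the object distance for lens 2 is d_o2 = 14 - (-8.220) = 22.220 cm.
Second lens: d_i2 = 1/(1/4 - 1/(22.220)) = 4.878 cm.

4.88 cm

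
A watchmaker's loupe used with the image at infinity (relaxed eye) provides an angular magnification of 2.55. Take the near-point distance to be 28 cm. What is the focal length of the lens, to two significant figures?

For the image at infinity, M = D/f.
f = D/M = 28/2.55 = 10.980 cm.

11 cm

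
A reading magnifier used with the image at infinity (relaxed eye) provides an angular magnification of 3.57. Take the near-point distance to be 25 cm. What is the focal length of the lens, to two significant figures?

For the image at infinity, M = D/f.
f = D/M = 25/3.57 = 7.003 cm.

7.0 cm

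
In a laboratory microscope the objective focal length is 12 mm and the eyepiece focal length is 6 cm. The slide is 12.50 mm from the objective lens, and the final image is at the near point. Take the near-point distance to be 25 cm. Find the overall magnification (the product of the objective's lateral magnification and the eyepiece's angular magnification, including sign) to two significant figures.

-120

Convert to cm: f_obj = 12 mm = 1.2 cm; d_o = 12.50 mm = 1.25 cm.
Objective: 1/d_i = 1/f_obj - 1/d_o = 1/1.2 - 1/1.25 = 0.03333 cm^-1, so d_i = 30.000 cm.
m_obj = -d_i/d_o = -30.000/1.25 = -24.000.
Eyepiece angular magnification (image at near point): M_eye = 1 + D/f_e = 1 + 25/6 = 5.167.
Overall M = m_obj x M_eye = (-24.000)(5.167) = -124.00.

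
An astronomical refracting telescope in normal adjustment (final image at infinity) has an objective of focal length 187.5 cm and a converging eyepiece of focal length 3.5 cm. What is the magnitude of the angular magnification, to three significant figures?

|M| = f_obj/|f_eye| = 187.5/3.5 = 53.571.

53.6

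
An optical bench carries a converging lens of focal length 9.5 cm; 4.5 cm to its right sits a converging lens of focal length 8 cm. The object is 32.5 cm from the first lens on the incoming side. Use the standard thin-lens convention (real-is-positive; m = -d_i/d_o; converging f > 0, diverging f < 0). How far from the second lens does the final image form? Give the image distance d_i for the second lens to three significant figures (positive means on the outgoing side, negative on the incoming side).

4.22 cm

First lens: d_i1 = 1/(1/9.5 - 1/32.5) = 13.424 cm.
This image would form 13.424 cm past lens 1, i.e. 8.924 cm beyond lens 2, so it is a virtual object for lens 2: d_o2 = 4.5 - 13.424 = -8.924 cm.
Second lens: d_i2 = 1/(1/8 - 1/(-8.924)) = 4.218 cm.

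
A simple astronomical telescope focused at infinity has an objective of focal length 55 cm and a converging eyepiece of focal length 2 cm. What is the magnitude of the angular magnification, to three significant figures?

|M| = f_obj/|f_eye| = 55/2 = 27.500.

27.5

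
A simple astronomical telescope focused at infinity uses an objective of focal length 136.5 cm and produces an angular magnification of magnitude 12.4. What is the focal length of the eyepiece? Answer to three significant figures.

11.0 cm

|M| = f_obj/f_eye, so f_eye = f_obj/|M| = 136.5/12.4 = 11.008 cm.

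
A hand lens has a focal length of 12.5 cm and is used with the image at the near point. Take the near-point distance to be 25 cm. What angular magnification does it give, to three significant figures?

M = 1 + D/f = 1 + 25/12.5 = 3.000.

3.00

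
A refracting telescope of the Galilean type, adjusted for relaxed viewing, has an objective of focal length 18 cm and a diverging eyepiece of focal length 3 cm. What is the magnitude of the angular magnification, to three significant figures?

6.00

|M| = f_obj/|f_eye| = 18/3 = 6.000.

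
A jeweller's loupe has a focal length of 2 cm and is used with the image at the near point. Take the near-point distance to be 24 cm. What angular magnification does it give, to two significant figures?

M = 1 + D/f = 1 + 24/2 = 13.000.

13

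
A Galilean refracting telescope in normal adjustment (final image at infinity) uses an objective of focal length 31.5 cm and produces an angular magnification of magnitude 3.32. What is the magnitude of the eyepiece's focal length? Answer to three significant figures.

|M| = f_obj/|f_eye|, so |f_eye| = f_obj/|M| = 31.5/3.32 = 9.488 cm.
(The eyepiece is diverging, so its signed focal length is -9.488 cm.)

9.49 cm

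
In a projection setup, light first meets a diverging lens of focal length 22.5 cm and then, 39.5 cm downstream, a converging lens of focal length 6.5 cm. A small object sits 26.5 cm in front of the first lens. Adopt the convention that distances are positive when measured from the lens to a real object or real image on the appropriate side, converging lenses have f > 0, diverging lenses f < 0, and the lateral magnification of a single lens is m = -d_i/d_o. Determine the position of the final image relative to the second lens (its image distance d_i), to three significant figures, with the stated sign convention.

Lens 1: 1/d_i1 = 1/f_1 - 1/d_o1 = 1/(-22.5) - 1/26.5 = -0.08218 cm^-1, so d_i1 = -12.168 cm.
With d_i1 < 0 the first image is virtual and lies on the object side; the object distance for lens 2 is d_o2 = 39.5 - (-12.168) = 51.668 cm.
Lens 2: 1/d_i2 = 1/f_2 - 1/d_o2 = 1/6.5 - 1/(51.668) = 0.13449 cm^-1, so d_i2 = 7.435 cm.

7.44 cm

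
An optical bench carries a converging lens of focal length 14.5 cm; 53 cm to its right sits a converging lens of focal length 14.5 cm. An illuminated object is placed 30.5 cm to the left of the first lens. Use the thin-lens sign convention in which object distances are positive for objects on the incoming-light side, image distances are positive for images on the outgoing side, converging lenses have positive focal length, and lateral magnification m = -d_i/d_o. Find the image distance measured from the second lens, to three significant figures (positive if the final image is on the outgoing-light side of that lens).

33.9 cm

Applying the thin-lens equation to the first lens, 1/14.5 = 1/30.5 + 1/d_i1, which gives d_i1 = 27.641 cm.
The intermediate image is 27.641 cm to the right of lens 1, so d_o2 = L - d_i1 = 53 - 27.641 = 25.359 cm.
Applying the thin-lens equation again with f_2 = 14.5 cm and d_o2 = 25.359 cm gives d_i2 = 33.861 cm.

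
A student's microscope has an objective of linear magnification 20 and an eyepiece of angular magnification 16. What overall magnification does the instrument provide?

The overall magnification of a compound microscope is the product of the objective and eyepiece magnifications:
M = M_obj x M_eye = 20 x 16 = 320.

320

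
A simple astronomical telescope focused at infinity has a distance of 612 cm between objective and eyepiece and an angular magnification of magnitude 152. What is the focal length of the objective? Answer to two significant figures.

In normal adjustment the tube length equals f_obj + f_eye and |M| = f_obj/f_eye.
So f_obj = 152 f_eye and 152 f_eye + f_eye = 612 cm, giving f_eye = 612/153 = 4.000 cm and f_obj = 608.000 cm.

610 cm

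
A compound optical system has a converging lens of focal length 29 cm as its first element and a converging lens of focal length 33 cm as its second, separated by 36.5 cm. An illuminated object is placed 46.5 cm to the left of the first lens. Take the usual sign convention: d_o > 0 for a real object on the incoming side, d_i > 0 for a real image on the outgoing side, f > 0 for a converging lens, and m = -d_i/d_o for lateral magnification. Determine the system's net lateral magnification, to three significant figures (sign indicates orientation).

First lens: d_i1 = 1/(1/29 - 1/46.5) = 77.057 cm.
m_1 = -(77.057)/46.5 = -1.6571.
Since 77.057 cm > 36.5 cm, the first image lies past the second lens and serves as a virtual object: d_o2 = L - d_i1 = -40.557 cm.
Second lens: d_i2 = 1/(1/33 - 1/(-40.557)) = 18.195 cm.
m_2 = -(18.195)/(-40.557) = 0.4486.
Overall magnification: m = m_1 m_2 = -0.7434.

-0.743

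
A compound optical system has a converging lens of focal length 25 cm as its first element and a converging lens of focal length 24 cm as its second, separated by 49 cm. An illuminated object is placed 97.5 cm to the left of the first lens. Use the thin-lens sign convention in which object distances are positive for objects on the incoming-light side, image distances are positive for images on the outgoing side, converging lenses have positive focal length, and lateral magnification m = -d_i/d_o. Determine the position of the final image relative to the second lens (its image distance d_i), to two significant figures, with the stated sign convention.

-43 cm

First lens: d_i1 = 1/(1/25 - 1/97.5) = 33.621 cm.
Object distance for lens 2: d_o2 = 49 - 33.621 = 15.379 cm.
Second lens: d_i2 = 1/(1/24 - 1/(15.379)) = -42.816 cm.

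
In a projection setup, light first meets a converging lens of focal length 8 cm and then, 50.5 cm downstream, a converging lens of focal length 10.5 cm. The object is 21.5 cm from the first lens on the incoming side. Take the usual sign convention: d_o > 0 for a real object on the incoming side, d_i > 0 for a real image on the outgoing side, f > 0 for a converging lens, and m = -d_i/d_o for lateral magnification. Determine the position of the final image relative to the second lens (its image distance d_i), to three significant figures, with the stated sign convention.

Lens 1: 1/d_i1 = 1/f_1 - 1/d_o1 = 1/8 - 1/21.5 = 0.07849 cm^-1, so d_i1 = 12.741 cm.
That image sits 37.759 cm in front of the second lens, so d_o2 = 37.759 cm.
Lens 2: 1/d_i2 = 1/f_2 - 1/d_o2 = 1/10.5 - 1/(37.759) = 0.06875 cm^-1, so d_i2 = 14.544 cm.

14.5 cm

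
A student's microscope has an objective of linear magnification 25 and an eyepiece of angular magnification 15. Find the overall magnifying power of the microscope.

375

The overall magnification of a compound microscope is the product of the objective and eyepiece magnifications:
M = M_obj x M_eye = 25 x 15 = 375.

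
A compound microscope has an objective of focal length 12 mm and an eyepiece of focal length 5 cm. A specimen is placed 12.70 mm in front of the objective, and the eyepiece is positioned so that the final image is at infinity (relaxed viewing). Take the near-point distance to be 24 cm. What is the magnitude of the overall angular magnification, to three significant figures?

82.3

Convert to cm: f_obj = 12 mm = 1.2 cm; d_o = 12.70 mm = 1.27 cm.
Objective: 1/d_i = 1/f_obj - 1/d_o = 1/1.2 - 1/1.27 = 0.04593 cm^-1, so d_i = 21.771 cm.
m_obj = -d_i/d_o = -21.771/1.27 = -17.143.
Eyepiece angular magnification (image at infinity): M_eye = D/f_e = 24/5 = 4.800.
Overall M = m_obj x M_eye = (-17.143)(4.800) = -82.29.
|M| = 82.29.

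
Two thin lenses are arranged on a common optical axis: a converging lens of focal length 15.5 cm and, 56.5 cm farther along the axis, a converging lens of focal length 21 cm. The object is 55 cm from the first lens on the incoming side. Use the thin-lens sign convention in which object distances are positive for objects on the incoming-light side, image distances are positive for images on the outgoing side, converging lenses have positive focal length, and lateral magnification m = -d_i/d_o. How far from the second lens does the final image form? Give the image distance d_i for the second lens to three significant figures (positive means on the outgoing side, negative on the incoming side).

First lens: d_i1 = 1/(1/15.5 - 1/55) = 21.582 cm.
The intermediate image is 21.582 cm to the right of lens 1, so d_o2 = L - d_i1 = 56.5 - 21.582 = 34.918 cm.
Second lens: d_i2 = 1/(1/21 - 1/(34.918)) = 52.686 cm.

52.7 cm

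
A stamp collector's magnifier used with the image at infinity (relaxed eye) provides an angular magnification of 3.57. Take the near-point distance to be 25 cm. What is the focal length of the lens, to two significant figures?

7.0 cm

For the image at infinity, M = D/f.
f = D/M = 25/3.57 = 7.003 cm.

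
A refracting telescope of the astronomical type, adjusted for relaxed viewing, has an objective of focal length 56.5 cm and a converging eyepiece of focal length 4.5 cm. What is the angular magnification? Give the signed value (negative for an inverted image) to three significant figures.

M = -f_obj/f_eye = -56.5/(4.5) = -12.556.

-12.6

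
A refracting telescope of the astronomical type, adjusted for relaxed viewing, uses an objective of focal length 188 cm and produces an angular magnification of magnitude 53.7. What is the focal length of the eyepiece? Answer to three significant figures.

3.50 cm

|M| = f_obj/f_eye, so f_eye = f_obj/|M| = 188/53.7 = 3.501 cm.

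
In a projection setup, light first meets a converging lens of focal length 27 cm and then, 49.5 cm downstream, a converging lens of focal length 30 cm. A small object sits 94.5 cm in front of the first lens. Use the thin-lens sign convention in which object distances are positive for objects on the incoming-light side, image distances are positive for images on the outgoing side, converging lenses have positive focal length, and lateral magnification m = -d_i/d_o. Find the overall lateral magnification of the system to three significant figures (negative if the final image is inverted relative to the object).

First lens: d_i1 = 1/(1/27 - 1/94.5) = 37.800 cm.
m_1 = -(37.800)/94.5 = -0.4000.
That image sits 11.700 cm in front of the second lens, so d_o2 = 11.700 cm.
Second lens: d_i2 = 1/(1/30 - 1/(11.700)) = -19.180 cm.
m_2 = -(-19.180)/(11.700) = 1.6393.
Total m = m_1 x m_2 = (-0.4000)(1.6393) = -0.6557.

-0.656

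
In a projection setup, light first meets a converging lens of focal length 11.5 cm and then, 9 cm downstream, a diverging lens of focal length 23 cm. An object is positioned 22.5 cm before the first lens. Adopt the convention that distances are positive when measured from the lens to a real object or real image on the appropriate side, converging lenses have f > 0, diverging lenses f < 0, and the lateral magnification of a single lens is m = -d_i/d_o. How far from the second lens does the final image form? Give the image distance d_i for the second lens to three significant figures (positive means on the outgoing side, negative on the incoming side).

Lens 1: 1/d_i1 = 1/f_1 - 1/d_o1 = 1/11.5 - 1/22.5 = 0.04251 cm^-1, so d_i1 = 23.523 cm.
Since 23.523 cm > 9 cm, the first image lies past the second lens and serves as a virtual object: d_o2 = L - d_i1 = -14.523 cm.
Lens 2: 1/d_i2 = 1/f_2 - 1/d_o2 = 1/(-23) - 1/(-14.523) = 0.02538 cm^-1, so d_i2 = 39.402 cm.

39.4 cm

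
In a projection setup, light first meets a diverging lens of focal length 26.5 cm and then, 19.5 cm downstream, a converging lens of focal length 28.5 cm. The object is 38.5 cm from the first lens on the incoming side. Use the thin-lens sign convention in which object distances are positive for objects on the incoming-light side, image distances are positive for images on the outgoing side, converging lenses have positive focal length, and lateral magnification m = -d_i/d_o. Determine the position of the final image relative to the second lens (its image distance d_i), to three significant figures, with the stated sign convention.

150 cm

Lens 1: 1/d_i1 = 1/f_1 - 1/d_o1 = 1/(-26.5) - 1/38.5 = -0.06371 cm^-1, so d_i1 = -15.696 cm.
The intermediate image is virtual, 15.696 cm to the left of lens 1, so d_o2 = L - d_i1 = 19.5 - (-15.696) = 35.196 cm.
Lens 2: 1/d_i2 = 1/f_2 - 1/d_o2 = 1/28.5 - 1/(35.196) = 0.00668 cm^-1, so d_i2 = 149.801 cm.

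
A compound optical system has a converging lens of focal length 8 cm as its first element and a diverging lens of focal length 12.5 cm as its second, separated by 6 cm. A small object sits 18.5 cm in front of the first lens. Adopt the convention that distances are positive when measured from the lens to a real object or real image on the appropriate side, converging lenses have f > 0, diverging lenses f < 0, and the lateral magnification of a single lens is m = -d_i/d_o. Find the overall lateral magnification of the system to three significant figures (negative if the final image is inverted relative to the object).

-2.16

Applying the thin-lens equation to the first lens, 1/8 = 1/18.5 + 1/d_i1, which gives d_i1 = 14.095 cm.
Its lateral magnification is m_1 = -d_i1/d_o1 = -(14.095)/18.5 = -0.7619.
This image would form 14.095 cm past lens 1, i.e. 8.095 cm beyond lens 2, so it is a virtual object for lens 2: d_o2 = 6 - 14.095 = -8.095 cm.
Applying the thin-lens equation again with f_2 = -12.5 cm and d_o2 = -8.095 cm gives d_i2 = 22.973 cm.
m_2 = -(22.973)/(-8.095) = 2.8378.
Overall magnification: m = m_1 m_2 = -2.1622.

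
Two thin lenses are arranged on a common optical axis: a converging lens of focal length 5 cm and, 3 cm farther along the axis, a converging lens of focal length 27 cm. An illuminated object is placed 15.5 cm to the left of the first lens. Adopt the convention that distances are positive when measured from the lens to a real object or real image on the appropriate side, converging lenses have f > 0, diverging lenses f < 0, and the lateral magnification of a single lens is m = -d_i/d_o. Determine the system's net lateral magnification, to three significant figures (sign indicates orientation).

Lens 1: 1/d_i1 = 1/f_1 - 1/d_o1 = 1/5 - 1/15.5 = 0.13548 cm^-1, so d_i1 = 7.381 cm.
m_1 = -(7.381)/15.5 = -0.4762.
Since 7.381 cm > 3 cm, the first image lies past the second lens and serves as a virtual object: d_o2 = L - d_i1 = -4.381 cm.
Lens 2: 1/d_i2 = 1/f_2 - 1/d_o2 = 1/27 - 1/(-4.381) = 0.26530 cm^-1, so d_i2 = 3.769 cm.
m_2 = -(3.769)/(-4.381) = 0.8604.
The system's lateral magnification is m_1 m_2 = (-0.4762)(0.8604) = -0.4097.

-0.410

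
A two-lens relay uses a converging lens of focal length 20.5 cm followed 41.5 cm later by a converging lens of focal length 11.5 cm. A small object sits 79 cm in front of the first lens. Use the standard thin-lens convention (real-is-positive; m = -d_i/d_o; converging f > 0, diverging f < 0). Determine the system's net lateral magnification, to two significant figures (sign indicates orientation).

Lens 1: 1/d_i1 = 1/f_1 - 1/d_o1 = 1/20.5 - 1/79 = 0.03612 cm^-1, so d_i1 = 27.684 cm.
m_1 = -(27.684)/79 = -0.3504.
The intermediate image is 27.684 cm to the right of lens 1, so d_o2 = L - d_i1 = 41.5 - 27.684 = 13.816 cm.
Lens 2: 1/d_i2 = 1/f_2 - 1/d_o2 = 1/11.5 - 1/(13.816) = 0.01458 cm^-1, so d_i2 = 68.597 cm.
m_2 = -(68.597)/(13.816) = -4.9649.
Overall magnification: m = m_1 m_2 = 1.7399.

1.7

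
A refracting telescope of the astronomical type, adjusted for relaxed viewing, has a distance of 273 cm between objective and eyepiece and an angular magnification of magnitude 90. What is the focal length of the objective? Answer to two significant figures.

In normal adjustment the tube length equals f_obj + f_eye and |M| = f_obj/f_eye.
So f_obj = 90 f_eye and 90 f_eye + f_eye = 273 cm, giving f_eye = 273/91 = 3.000 cm and f_obj = 270.000 cm.

270 cm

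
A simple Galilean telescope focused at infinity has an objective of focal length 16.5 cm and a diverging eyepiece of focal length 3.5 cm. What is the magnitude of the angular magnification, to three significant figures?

4.71

|M| = f_obj/|f_eye| = 16.5/3.5 = 4.714.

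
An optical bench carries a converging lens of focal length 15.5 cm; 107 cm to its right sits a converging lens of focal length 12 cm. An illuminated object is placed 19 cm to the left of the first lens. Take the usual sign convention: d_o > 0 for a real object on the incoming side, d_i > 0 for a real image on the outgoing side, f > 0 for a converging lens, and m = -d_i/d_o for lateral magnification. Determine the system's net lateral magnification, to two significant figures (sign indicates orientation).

4.9

Applying the thin-lens equation to the first lens, 1/15.5 = 1/19 + 1/d_i1, which gives d_i1 = 84.143 cm.
Its lateral magnification is m_1 = -d_i1/d_o1 = -(84.143)/19 = -4.4286.
The intermediate image is 84.143 cm to the right of lens 1, so d_o2 = L - d_i1 = 107 - 84.143 = 22.857 cm.
Applying the thin-lens equation again with f_2 = 12 cm and d_o2 = 22.857 cm gives d_i2 = 25.263 cm.
m_2 = -(25.263)/(22.857) = -1.1053.
Total m = m_1 x m_2 = (-4.4286)(-1.1053) = 4.8947.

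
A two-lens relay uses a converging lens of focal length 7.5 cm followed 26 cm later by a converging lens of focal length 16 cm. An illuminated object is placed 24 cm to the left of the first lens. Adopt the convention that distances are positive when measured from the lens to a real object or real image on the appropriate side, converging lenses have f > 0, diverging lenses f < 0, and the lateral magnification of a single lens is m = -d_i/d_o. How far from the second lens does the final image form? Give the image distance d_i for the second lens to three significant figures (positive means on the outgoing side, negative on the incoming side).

Lens 1: 1/d_i1 = 1/f_1 - 1/d_o1 = 1/7.5 - 1/24 = 0.09167 cm^-1, so d_i1 = 10.909 cm.
Object distance for lens 2: d_o2 = 26 - 10.909 = 15.091 cm.
Lens 2: 1/d_i2 = 1/f_2 - 1/d_o2 = 1/16 - 1/(15.091) = -0.00377 cm^-1, so d_i2 = -265.600 cm.

-266 cm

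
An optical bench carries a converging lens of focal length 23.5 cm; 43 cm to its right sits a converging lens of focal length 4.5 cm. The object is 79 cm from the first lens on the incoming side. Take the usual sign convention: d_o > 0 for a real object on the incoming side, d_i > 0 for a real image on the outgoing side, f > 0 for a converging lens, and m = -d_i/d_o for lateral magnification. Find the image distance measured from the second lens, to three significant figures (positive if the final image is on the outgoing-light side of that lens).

Applying the thin-lens equation to the first lens, 1/23.5 = 1/79 + 1/d_i1, which gives d_i1 = 33.450 cm.
The intermediate image is 33.450 cm to the right of lens 1, so d_o2 = L - d_i1 = 43 - 33.450 = 9.550 cm.
Applying the thin-lens equation again with f_2 = 4.5 cm and d_o2 = 9.550 cm gives d_i2 = 8.510 cm.

8.51 cm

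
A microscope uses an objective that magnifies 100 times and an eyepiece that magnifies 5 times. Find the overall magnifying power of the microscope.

500

The overall magnification of a compound microscope is the product of the objective and eyepiece magnifications:
M = M_obj x M_eye = 100 x 5 = 500.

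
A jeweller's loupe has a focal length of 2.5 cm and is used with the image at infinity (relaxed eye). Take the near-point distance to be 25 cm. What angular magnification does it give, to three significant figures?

10.0

M = D/f = 25/2.5 = 10.000.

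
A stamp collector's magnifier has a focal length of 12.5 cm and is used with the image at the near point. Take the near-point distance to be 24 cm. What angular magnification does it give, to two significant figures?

2.9

M = 1 + D/f = 1 + 24/12.5 = 2.920.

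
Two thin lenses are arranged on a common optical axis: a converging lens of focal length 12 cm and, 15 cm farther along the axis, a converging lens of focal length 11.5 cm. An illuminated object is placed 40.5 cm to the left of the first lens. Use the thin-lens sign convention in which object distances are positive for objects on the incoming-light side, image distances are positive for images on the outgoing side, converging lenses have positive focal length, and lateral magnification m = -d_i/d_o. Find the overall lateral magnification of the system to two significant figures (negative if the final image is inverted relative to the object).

-0.36

First lens: d_i1 = 1/(1/12 - 1/40.5) = 17.053 cm.
m_1 = -(17.053)/40.5 = -0.4211.
Since 17.053 cm > 15 cm, the first image lies past the second lens and serves as a virtual object: d_o2 = L - d_i1 = -2.053 cm.
Second lens: d_i2 = 1/(1/11.5 - 1/(-2.053)) = 1.742 cm.
m_2 = -(1.742)/(-2.053) = 0.8485.
Overall magnification: m = m_1 m_2 = -0.3573.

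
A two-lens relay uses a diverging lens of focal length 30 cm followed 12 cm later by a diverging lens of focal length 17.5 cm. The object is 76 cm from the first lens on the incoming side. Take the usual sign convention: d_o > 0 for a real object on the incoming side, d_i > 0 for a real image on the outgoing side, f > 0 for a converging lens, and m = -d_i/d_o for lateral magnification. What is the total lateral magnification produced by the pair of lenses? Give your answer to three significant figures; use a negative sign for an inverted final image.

Lens 1: 1/d_i1 = 1/f_1 - 1/d_o1 = 1/(-30) - 1/76 = -0.04649 cm^-1, so d_i1 = -21.509 cm.
m_1 = -(-21.509)/76 = 0.2830.
The intermediate image is virtual, 21.509 cm to the left of lens 1, so d_o2 = L - d_i1 = 12 - (-21.509) = 33.509 cm.
Lens 2: 1/d_i2 = 1/f_2 - 1/d_o2 = 1/(-17.5) - 1/(33.509) = -0.08699 cm^-1, so d_i2 = -11.496 cm.
m_2 = -(-11.496)/(33.509) = 0.3431.
The system's lateral magnification is m_1 m_2 = (0.2830)(0.3431) = 0.0971.

0.0971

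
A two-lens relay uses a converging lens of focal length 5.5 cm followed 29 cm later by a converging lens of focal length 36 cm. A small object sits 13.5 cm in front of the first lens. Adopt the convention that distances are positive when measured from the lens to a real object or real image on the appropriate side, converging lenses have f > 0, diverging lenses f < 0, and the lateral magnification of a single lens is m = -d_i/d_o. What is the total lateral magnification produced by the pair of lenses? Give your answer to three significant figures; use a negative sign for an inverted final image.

-1.52

Applying the thin-lens equation to the first lens, 1/5.5 = 1/13.5 + 1/d_i1, which gives d_i1 = 9.281 cm.
Its lateral magnification is m_1 = -d_i1/d_o1 = -(9.281)/13.5 = -0.6875.
Object distance for lens 2: d_o2 = 29 - 9.281 = 19.719 cm.
Applying the thin-lens equation again with f_2 = 36 cm and d_o2 = 19.719 cm gives d_i2 = -43.601 cm.
m_2 = -(-43.601)/(19.719) = 2.2111.
The system's lateral magnification is m_1 m_2 = (-0.6875)(2.2111) = -1.5202.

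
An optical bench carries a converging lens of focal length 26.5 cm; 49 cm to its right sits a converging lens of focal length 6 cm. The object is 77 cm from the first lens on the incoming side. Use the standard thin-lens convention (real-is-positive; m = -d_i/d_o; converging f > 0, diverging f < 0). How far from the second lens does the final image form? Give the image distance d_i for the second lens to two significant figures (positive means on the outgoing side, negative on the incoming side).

20 cm

Applying the thin-lens equation to the first lens, 1/26.5 = 1/77 + 1/d_i1, which gives d_i1 = 40.406 cm.
That image sits 8.594 cm in front of the second lens, so d_o2 = 8.594 cm.
Applying the thin-lens equation again with f_2 = 6 cm and d_o2 = 8.594 cm gives d_i2 = 19.878 cm.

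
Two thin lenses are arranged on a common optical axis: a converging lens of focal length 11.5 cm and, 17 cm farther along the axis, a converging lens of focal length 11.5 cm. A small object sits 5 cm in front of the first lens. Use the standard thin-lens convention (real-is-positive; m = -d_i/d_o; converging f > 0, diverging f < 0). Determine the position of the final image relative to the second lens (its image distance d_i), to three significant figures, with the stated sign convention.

Applying the thin-lens equation to the first lens, 1/11.5 = 1/5 + 1/d_i1, which gives d_i1 = -8.846 cm.
With d_i1 < 0 the first image is virtual and lies on the object side; the object distance for lens 2 is d_o2 = 17 - (-8.846) = 25.846 cm.
Applying the thin-lens equation again with f_2 = 11.5 cm and d_o2 = 25.846 cm gives d_i2 = 20.718 cm.

20.7 cm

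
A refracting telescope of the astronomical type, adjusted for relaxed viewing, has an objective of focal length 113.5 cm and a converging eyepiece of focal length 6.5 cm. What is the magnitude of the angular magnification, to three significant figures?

17.5

|M| = f_obj/|f_eye| = 113.5/6.5 = 17.462.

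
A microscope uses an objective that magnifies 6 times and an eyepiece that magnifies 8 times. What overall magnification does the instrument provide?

48

The overall magnification of a compound microscope is the product of the objective and eyepiece magnifications:
M = M_obj x M_eye = 6 x 8 = 48.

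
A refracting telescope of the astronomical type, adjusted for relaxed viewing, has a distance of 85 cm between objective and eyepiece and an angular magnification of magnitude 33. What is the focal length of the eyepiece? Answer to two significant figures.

In normal adjustment the tube length equals f_obj + f_eye and |M| = f_obj/f_eye.
So f_obj = 33 f_eye and 33 f_eye + f_eye = 85 cm, giving f_eye = 85/34 = 2.500 cm and f_obj = 82.500 cm.

2.5 cm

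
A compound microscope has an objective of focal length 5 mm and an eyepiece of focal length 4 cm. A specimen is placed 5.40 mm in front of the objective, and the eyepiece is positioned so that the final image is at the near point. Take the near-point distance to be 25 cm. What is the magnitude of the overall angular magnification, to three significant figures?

Convert to cm: f_obj = 5 mm = 0.5 cm; d_o = 5.40 mm = 0.54 cm.
Objective: 1/d_i = 1/f_obj - 1/d_o = 1/0.5 - 1/0.54 = 0.14815 cm^-1, so d_i = 6.750 cm.
m_obj = -d_i/d_o = -6.750/0.54 = -12.500.
Eyepiece angular magnification (image at near point): M_eye = 1 + D/f_e = 1 + 25/4 = 7.250.
Overall M = m_obj x M_eye = (-12.500)(7.250) = -90.62.
|M| = 90.62.

90.6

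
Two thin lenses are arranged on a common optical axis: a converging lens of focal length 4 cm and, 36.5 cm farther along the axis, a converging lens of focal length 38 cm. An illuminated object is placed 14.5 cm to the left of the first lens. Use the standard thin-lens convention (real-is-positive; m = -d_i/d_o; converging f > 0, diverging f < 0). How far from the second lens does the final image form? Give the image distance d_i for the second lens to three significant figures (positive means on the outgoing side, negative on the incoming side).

-168 cm

Lens 1: 1/d_i1 = 1/f_1 - 1/d_o1 = 1/4 - 1/14.5 = 0.18103 cm^-1, so d_i1 = 5.524 cm.
That image sits 30.976 cm in front of the second lens, so d_o2 = 30.976 cm.
Lens 2: 1/d_i2 = 1/f_2 - 1/d_o2 = 1/38 - 1/(30.976) = -0.00597 cm^-1, so d_i2 = -167.586 cm.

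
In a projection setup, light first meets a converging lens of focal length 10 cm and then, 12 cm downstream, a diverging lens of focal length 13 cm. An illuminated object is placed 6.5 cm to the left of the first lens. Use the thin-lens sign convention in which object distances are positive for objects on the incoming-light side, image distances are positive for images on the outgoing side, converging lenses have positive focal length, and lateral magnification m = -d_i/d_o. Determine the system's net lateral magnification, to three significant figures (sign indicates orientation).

0.852

Lens 1: 1/d_i1 = 1/f_1 - 1/d_o1 = 1/10 - 1/6.5 = -0.05385 cm^-1, so d_i1 = -18.571 cm.
m_1 = -(-18.571)/6.5 = 2.8571.
With d_i1 < 0 the first image is virtual and lies on the object side; the object distance for lens 2 is d_o2 = 12 - (-18.571) = 30.571 cm.
Lens 2: 1/d_i2 = 1/f_2 - 1/d_o2 = 1/(-13) - 1/(30.571) = -0.10963 cm^-1, so d_i2 = -9.121 cm.
m_2 = -(-9.121)/(30.571) = 0.2984.
The system's lateral magnification is m_1 m_2 = (2.8571)(0.2984) = 0.8525.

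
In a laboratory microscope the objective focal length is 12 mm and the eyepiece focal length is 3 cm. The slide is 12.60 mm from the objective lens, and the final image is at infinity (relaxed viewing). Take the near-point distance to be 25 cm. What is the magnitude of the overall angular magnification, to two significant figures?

170

Convert to cm: f_obj = 12 mm = 1.2 cm; d_o = 12.60 mm = 1.26 cm.
Objective: 1/d_i = 1/f_obj - 1/d_o = 1/1.2 - 1/1.26 = 0.03968 cm^-1, so d_i = 25.200 cm.
m_obj = -d_i/d_o = -25.200/1.26 = -20.000.
Eyepiece angular magnification (image at infinity): M_eye = D/f_e = 25/3 = 8.333.
Overall M = m_obj x M_eye = (-20.000)(8.333) = -166.67.
|M| = 166.67.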